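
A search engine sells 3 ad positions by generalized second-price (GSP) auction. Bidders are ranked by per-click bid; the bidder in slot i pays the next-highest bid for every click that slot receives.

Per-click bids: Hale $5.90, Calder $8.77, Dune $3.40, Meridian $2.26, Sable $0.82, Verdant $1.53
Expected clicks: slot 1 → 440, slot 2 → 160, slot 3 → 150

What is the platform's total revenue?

Sorting advertisers: $8.77 (Calder) > $5.90 (Hale) > $3.40 (Dune) > $2.26 (Meridian) > …
Slot 1: Calder pays $5.90 × 440 = $2596.00
Slot 2: Hale pays $3.40 × 160 = $544.00
Slot 3: Dune pays $2.26 × 150 = $339.00
Total = $3479.00

Total revenue: $3479.00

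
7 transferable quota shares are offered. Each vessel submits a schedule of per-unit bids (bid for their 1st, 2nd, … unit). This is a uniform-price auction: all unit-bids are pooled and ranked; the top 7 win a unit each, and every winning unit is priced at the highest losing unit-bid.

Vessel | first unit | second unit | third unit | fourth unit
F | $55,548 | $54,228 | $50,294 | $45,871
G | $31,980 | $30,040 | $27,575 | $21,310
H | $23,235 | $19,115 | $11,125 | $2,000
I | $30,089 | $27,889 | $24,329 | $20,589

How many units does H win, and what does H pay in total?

H: 0 units, pays $0

Merging the schedules and taking the best 7: 55,548 (F-1), 54,228 (F-2), 50,294 (F-3), 45,871 (F-4), 31,980 (G-1), 30,089 (I-1), 30,040 (G-2)
Highest rejected unit-bid = $27,889.
H wins 0 unit(s) at $27,889 each.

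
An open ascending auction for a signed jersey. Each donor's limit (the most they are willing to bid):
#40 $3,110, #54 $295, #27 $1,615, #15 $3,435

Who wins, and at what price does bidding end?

Rule: the price rises until one bidder remains; the winner pays the price at which the last rival dropped out.
Limits in order: 3,435 (#15) > 3,110 (#40) > 1,615 (#27) > 295 (#54)
#40 is the last rival to drop out, at $3,110; #15 remains and wins at that price.

#15 wins at $3,110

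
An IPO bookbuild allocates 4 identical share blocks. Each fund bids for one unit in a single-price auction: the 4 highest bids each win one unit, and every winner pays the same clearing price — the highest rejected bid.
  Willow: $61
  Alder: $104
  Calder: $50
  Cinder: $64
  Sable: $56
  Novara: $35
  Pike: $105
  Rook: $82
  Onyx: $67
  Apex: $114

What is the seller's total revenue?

Sorting: 114 (Apex), 105 (Pike), 104 (Alder), 82 (Rook), 67 (Onyx), 64 (Cinder), …
Top 4: Apex, Pike, Alder, Rook.
Clearing price = highest rejected bid = $67.
Total revenue = 4 × $67 = $268.

Total revenue: $268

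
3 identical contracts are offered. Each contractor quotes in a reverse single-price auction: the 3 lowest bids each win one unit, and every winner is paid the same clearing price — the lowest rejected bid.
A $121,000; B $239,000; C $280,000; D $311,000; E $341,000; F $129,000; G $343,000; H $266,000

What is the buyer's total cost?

Total cost: $798,000

Ordering the bids: 121,000 (A), 129,000 (F), 239,000 (B), 266,000 (H), 280,000 (C), …
The 3 lowest are A, F, B.
Lowest unsuccessful bid: $266,000 → clearing price.
Total cost = 3 × $266,000 = $798,000.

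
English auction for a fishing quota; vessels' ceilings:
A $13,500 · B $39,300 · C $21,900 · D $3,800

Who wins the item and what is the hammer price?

Rule: the price rises until one bidder remains; the winner pays the price at which the last rival dropped out.
Limits in order: 39,300 (B) > 21,900 (C) > 13,500 (A) > 3,800 (D)
Once the price passes $21,900, only B is left; the hammer falls at C's limit of $21,900.

B wins at $21,900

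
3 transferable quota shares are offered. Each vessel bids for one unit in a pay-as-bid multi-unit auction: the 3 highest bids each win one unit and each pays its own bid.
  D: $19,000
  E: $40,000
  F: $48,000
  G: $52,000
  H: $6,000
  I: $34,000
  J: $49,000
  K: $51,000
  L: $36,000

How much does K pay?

K pays $51,000

Ordering the bids: 52,000 (G), 51,000 (K), 49,000 (J), 48,000 (F), 40,000 (E), …
The 3 highest are G, K, J.
K wins → own bid $51,000.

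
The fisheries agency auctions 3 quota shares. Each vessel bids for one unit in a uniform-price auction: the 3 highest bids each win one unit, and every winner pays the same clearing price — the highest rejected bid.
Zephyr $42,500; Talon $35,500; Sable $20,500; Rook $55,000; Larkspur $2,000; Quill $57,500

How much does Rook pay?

Sorting: 57,500 (Quill), 55,000 (Rook), 42,500 (Zephyr), 35,500 (Talon), 20,500 (Sable), …
Winners (3 units): Quill, Rook, Zephyr.
First losing bid is Talon's $35,500, which sets the uniform price.
Rook wins → pays $35,500.

Rook pays $35,500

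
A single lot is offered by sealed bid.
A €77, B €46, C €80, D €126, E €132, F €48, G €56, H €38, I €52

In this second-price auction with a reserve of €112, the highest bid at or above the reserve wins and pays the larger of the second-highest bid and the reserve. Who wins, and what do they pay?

Sorting bids: 132 (E) > 126 (D) > 80 (C) > 77 (A) > 56 (G) > 52 (I) > …
Highest eligible bid: E at €132.
max(second-highest €126, reserve €112) = €126; the reserve does not bind.

E pays €126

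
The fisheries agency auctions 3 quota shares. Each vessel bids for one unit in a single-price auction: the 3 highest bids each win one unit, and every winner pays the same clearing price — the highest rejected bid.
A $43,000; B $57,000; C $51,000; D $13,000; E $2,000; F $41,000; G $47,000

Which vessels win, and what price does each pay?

B, C, G; each pays $43,000

Bids ranked high→low: 57,000 (B), 51,000 (C), 47,000 (G), 43,000 (A), 41,000 (F), …
Winners (3 units): B, C, G.
Clearing price = highest rejected bid = $43,000.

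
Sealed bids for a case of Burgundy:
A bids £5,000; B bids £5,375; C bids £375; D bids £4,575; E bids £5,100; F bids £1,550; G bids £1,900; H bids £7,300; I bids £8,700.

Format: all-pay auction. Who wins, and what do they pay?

Sorting bids: 8,700 (I) > 7,300 (H) > 5,375 (B) > 5,100 (E) > 5,000 (A) > 4,575 (D) > …
I is highest and takes the item; every bidder forfeits their bid.

I pays £8,700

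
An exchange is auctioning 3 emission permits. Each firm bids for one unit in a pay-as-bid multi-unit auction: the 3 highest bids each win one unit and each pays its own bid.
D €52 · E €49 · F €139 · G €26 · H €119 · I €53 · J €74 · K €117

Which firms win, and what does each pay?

F €139, H €119, K €117

Ordering the bids: 139 (F), 119 (H), 117 (K), 74 (J), 53 (I), …
Top 3: F, H, K.
Each winner pays its own bid: F €139, H €119, K €117.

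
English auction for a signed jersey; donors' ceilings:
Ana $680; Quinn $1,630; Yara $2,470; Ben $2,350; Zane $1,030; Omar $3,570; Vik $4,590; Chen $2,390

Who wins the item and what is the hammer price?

Ascending (English) auction: the price rises until one bidder remains; the winner pays the price at which the last rival dropped out.
Limits ranked: 4,590 (Vik) > 3,570 (Omar) > 2,470 (Yara) > 2,390 (Chen) > 2,350 (Ben) > 1,630 (Quinn) > …
Omar is the last rival to drop out, at $3,570; Vik remains and wins at that price.

Vik wins at $3,570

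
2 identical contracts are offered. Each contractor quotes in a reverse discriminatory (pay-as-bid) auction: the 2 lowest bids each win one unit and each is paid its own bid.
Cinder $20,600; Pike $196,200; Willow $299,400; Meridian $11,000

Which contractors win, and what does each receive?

Meridian $11,000, Cinder $20,600

Sorting: 11,000 (Meridian), 20,600 (Cinder), 196,200 (Pike), 299,400 (Willow)
Winners (2 units): Meridian, Cinder.
Each winner is paid its own bid: Meridian $11,000, Cinder $20,600.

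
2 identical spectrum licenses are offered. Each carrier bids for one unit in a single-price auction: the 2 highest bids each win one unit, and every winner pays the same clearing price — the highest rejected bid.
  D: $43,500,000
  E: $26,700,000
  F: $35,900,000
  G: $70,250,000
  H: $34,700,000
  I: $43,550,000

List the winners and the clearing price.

Ordering the bids: 70,250,000 (G), 43,550,000 (I), 43,500,000 (D), 35,900,000 (F), …
Top 2: G, I.
Clearing price = highest rejected bid = $43,500,000.

G, I; each pays $43,500,000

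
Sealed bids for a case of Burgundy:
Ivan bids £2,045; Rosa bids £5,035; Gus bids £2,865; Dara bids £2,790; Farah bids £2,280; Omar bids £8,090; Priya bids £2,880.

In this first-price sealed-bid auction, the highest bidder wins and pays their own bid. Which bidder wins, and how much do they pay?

Rule: the highest bidder wins and pays their own bid.
Bids in order: 8,090 (Omar) > 5,035 (Rosa) > 2,880 (Priya) > 2,865 (Gus) > 2,790 (Dara) > 2,280 (Farah) > …
First-price: Omar pays what they bid, £8,090.

Omar pays £8,090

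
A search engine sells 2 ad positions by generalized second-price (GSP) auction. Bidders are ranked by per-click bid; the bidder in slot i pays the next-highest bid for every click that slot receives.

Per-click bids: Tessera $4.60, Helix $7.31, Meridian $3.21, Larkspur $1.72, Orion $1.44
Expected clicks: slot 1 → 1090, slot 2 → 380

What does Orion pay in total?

Sorting advertisers: $7.31 (Helix) > $4.60 (Tessera) > $3.21 (Meridian) > …
Orion ranks below slot 2 → no slot, pays nothing.

Orion pays $0.00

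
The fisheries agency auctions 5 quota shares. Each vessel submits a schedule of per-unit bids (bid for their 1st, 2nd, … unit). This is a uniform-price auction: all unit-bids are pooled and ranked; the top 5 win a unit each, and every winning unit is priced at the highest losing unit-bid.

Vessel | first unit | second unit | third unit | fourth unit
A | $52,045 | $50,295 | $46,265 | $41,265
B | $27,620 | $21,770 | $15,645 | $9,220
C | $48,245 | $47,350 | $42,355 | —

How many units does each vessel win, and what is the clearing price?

A 3, C 2; clearing price $42,355

Pooled unit-bids ranked (top 5): 52,045 (A-1), 50,295 (A-2), 48,245 (C-1), 47,350 (C-2), 46,265 (A-3)
First bid not allocated: $42,355.
Allocation: A 3, C 2.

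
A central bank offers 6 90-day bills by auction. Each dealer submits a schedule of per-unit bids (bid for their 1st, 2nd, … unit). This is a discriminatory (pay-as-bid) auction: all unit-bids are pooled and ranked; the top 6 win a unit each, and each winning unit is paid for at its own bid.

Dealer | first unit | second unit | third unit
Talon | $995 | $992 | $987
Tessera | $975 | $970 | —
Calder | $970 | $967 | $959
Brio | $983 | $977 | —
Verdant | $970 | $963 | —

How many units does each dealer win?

Brio 2, Talon 3, Tessera 1

Pooled unit-bids ranked (top 6): 995 (Talon-1), 992 (Talon-2), 987 (Talon-3), 983 (Brio-1), 977 (Brio-2), 975 (Tessera-1)
Next rejected bid: $970 (not a price — pay-as-bid).
Allocation: Brio 2, Talon 3, Tessera 1.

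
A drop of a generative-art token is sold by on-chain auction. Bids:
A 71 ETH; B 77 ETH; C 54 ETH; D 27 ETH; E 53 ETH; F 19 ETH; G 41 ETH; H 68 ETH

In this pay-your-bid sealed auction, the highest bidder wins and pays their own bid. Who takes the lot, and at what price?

Bids ranked: 77 (B) > 71 (A) > 68 (H) > 54 (C) > 53 (E) > 41 (G) > …
B is highest → pays own bid, 77 ETH.

B pays 77 ETH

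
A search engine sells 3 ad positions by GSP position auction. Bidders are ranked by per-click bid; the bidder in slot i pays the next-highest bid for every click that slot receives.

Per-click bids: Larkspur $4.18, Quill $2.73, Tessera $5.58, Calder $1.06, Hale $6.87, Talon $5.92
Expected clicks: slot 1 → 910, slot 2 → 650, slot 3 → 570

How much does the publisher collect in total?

Ranked by bid: $6.87 (Hale) > $5.92 (Talon) > $5.58 (Tessera) > $4.18 (Larkspur) > …
Slot 1: Hale pays $5.92 × 910 = $5387.20
Slot 2: Talon pays $5.58 × 650 = $3627.00
Slot 3: Tessera pays $4.18 × 570 = $2382.60
Total = $11396.80

Total revenue: $11396.80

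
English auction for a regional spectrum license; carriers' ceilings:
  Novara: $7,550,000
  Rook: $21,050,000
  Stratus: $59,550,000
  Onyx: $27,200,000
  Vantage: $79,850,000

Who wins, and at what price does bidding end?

Vantage wins at $59,550,000

Sorting limits: 79,850,000 (Vantage) > 59,550,000 (Stratus) > 27,200,000 (Onyx) > 21,050,000 (Rook) > 7,550,000 (Novara)
Bidding ends when Stratus exits at $59,550,000; Vantage takes it.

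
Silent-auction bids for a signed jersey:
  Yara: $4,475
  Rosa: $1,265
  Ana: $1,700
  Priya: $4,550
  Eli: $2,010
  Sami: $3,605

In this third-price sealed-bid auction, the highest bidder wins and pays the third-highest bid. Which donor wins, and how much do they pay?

Priya pays $3,605

Rule: the highest bidder wins and pays the third-highest bid.
Sorting bids: 4,550 (Priya) > 4,475 (Yara) > 3,605 (Sami) > 2,010 (Eli) > 1,700 (Ana) > 1,265 (Rosa)
Priya wins; payment is bid #3 in the ranking = $3,605.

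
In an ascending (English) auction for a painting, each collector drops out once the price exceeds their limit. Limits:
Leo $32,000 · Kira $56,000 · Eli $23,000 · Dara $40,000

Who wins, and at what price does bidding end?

Ascending (English) auction: the price rises until one bidder remains; the winner pays the price at which the last rival dropped out.
Sorting limits: 56,000 (Kira) > 40,000 (Dara) > 32,000 (Leo) > 23,000 (Eli)
Bidding ends when Dara exits at $40,000; Kira takes it.

Kira wins at $40,000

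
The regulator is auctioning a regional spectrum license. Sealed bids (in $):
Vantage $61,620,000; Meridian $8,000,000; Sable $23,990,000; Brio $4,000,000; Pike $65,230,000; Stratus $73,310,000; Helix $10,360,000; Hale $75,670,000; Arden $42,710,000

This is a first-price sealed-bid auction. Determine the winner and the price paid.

Hale pays $75,670,000

Bids ranked: 75,670,000 (Hale) > 73,310,000 (Stratus) > 65,230,000 (Pike) > 61,620,000 (Vantage) > 42,710,000 (Arden) > 23,990,000 (Sable) > …
Hale has the highest bid and pays exactly that: $75,670,000.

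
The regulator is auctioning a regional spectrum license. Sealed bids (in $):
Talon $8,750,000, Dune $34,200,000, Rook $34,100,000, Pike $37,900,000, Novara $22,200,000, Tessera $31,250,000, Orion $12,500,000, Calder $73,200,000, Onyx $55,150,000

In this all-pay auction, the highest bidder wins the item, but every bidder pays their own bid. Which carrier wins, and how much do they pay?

Calder pays $73,200,000

All-pay auction: the highest bidder wins the item, but every bidder pays their own bid.
Sorting bids: 73,200,000 (Calder) > 55,150,000 (Onyx) > 37,900,000 (Pike) > 34,200,000 (Dune) > 34,100,000 (Rook) > 31,250,000 (Tessera) > …
Calder is highest and takes the item; every bidder forfeits their bid.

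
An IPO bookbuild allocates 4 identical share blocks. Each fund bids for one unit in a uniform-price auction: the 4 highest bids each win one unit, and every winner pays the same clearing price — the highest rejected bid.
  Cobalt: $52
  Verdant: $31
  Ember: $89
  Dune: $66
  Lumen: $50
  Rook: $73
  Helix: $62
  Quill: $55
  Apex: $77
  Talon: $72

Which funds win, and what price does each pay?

Ember, Apex, Rook, Talon; each pays $66

Bids ranked high→low: 89 (Ember), 77 (Apex), 73 (Rook), 72 (Talon), 66 (Dune), 62 (Helix), …
Top 4: Ember, Apex, Rook, Talon.
Highest unsuccessful bid: $66 → clearing price.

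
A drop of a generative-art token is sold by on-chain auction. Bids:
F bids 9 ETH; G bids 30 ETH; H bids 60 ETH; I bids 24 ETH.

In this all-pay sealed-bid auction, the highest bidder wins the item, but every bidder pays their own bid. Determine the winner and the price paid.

Sorting bids: 60 (H) > 30 (G) > 24 (I) > 9 (F)
H wins with the top bid; all bids are sunk regardless.

H pays 60 ETH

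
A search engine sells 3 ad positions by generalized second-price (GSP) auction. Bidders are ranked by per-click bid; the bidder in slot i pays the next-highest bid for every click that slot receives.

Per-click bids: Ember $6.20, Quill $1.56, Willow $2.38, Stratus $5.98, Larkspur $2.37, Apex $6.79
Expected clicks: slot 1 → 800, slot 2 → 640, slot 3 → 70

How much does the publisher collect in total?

Total revenue: $8953.80

Ranked by bid: $6.79 (Apex) > $6.20 (Ember) > $5.98 (Stratus) > $2.38 (Willow) > …
Slot 1: Apex pays $6.20 × 800 = $4960.00
Slot 2: Ember pays $5.98 × 640 = $3827.20
Slot 3: Stratus pays $2.38 × 70 = $166.60
Total = $8953.80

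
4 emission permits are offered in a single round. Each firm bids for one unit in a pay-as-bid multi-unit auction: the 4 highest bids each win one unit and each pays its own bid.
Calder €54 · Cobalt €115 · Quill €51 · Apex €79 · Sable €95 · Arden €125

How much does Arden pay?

Arden pays €125

Sorting: 125 (Arden), 115 (Cobalt), 95 (Sable), 79 (Apex), 54 (Calder), 51 (Quill)
The 4 highest are Arden, Cobalt, Sable, Apex.
Arden wins → own bid €125.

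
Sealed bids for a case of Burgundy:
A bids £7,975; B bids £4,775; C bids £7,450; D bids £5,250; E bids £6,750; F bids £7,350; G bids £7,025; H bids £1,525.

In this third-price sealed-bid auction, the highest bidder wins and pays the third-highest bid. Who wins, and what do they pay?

Third-price sealed-bid auction: the highest bidder wins and pays the third-highest bid.
Bids ranked: 7,975 (A) > 7,450 (C) > 7,350 (F) > 7,025 (G) > 6,750 (E) > 5,250 (D) > …
A is highest; pays the third-highest bid, £7,350.

A pays £7,350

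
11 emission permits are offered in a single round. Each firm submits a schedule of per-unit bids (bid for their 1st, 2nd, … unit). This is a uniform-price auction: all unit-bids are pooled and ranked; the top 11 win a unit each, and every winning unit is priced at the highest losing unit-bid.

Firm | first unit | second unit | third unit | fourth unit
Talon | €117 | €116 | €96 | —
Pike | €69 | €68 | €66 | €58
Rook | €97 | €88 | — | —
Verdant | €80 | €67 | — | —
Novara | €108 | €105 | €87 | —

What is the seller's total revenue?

Merging the schedules and taking the best 11: 117 (Talon-1), 116 (Talon-2), 108 (Novara-1), 105 (Novara-2), 97 (Rook-1), 96 (Talon-3), 88 (Rook-2), 87 (Novara-3), 80 (Verdant-1), 69 (Pike-1), 68 (Pike-2)
First bid not allocated: €67.
Allocation: Novara 3, Pike 2, Rook 2, Talon 3, Verdant 1. Every unit priced at €67.
Revenue = 11 × 67 = €737.

Total revenue: €737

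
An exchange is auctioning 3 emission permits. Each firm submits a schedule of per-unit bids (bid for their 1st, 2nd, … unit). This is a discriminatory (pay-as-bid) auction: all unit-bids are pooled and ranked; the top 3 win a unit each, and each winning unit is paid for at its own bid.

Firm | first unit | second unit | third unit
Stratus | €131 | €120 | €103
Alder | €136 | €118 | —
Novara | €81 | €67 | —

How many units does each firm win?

Alder 1, Stratus 2

All unit-bids, highest first — top 3: 136 (Alder-1), 131 (Stratus-1), 120 (Stratus-2)
Next rejected bid: €118 (not a price — pay-as-bid).
Allocation: Alder 1, Stratus 2.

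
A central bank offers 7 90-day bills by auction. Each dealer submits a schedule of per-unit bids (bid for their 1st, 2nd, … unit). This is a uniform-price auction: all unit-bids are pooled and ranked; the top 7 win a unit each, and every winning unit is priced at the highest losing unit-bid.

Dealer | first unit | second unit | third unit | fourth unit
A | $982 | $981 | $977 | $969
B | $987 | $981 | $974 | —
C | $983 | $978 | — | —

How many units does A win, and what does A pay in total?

A: 3 units, pays $2,922

Merging the schedules and taking the best 7: 987 (B-1), 983 (C-1), 982 (A-1), 981 (A-2), 981 (B-2), 978 (C-2), 977 (A-3)
First bid not allocated: $974.
A wins 3 unit(s) at $974 each.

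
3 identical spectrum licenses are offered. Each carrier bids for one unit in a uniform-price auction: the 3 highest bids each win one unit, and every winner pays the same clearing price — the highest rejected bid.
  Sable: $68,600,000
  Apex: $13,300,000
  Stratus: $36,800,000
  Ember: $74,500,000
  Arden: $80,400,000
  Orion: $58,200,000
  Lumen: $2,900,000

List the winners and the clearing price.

Bids ranked high→low: 80,400,000 (Arden), 74,500,000 (Ember), 68,600,000 (Sable), 58,200,000 (Orion), 36,800,000 (Stratus), …
Winners (3 units): Arden, Ember, Sable.
First losing bid is Orion's $58,200,000, which sets the uniform price.

Arden, Ember, Sable; each pays $58,200,000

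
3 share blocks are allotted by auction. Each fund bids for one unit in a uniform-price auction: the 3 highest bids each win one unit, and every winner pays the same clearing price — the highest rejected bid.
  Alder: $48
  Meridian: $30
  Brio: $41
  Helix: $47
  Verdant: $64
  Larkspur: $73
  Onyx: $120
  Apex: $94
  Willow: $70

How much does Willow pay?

Willow pays $0

Bids ranked high→low: 120 (Onyx), 94 (Apex), 73 (Larkspur), 70 (Willow), 64 (Verdant), …
Winners (3 units): Onyx, Apex, Larkspur.
First losing bid is Willow's $70, which sets the uniform price.
Willow does not win → pays $0.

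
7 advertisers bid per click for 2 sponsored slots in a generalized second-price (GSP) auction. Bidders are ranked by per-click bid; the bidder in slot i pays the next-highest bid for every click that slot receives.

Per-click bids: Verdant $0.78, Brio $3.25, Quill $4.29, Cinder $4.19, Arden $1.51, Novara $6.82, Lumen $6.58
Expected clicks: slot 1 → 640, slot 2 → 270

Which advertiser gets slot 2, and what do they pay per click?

Sorting advertisers: $6.82 (Novara) > $6.58 (Lumen) > $4.29 (Quill) > …
Slot 2 goes to the second-ranked bidder, Lumen, who pays the next bid down: $4.29/click.

Lumen; $4.29 per click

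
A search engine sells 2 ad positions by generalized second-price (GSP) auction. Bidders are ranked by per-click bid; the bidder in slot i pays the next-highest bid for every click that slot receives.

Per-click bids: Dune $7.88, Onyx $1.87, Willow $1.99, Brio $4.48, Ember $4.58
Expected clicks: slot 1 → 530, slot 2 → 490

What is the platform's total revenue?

Sorting advertisers: $7.88 (Dune) > $4.58 (Ember) > $4.48 (Brio) > …
Slot 1: Dune pays $4.58 × 530 = $2427.40
Slot 2: Ember pays $4.48 × 490 = $2195.20
Total = $4622.60

Total revenue: $4622.60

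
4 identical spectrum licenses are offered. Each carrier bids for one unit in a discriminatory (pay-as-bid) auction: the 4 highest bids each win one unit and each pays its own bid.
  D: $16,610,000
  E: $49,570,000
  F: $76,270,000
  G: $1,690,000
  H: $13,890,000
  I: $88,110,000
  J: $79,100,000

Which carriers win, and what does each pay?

Ordering the bids: 88,110,000 (I), 79,100,000 (J), 76,270,000 (F), 49,570,000 (E), 16,610,000 (D), 13,890,000 (H), …
The 4 highest are I, J, F, E.
Each winner pays its own bid: I $88,110,000, J $79,100,000, F $76,270,000, E $49,570,000.

I $88,110,000, J $79,100,000, F $76,270,000, E $49,570,000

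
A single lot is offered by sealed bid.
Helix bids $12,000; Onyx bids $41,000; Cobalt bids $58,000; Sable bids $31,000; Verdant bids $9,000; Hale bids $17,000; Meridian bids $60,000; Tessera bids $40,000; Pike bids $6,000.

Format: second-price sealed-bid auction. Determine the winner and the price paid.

Meridian pays $58,000

Bids in order: 60,000 (Meridian) > 58,000 (Cobalt) > 41,000 (Onyx) > 40,000 (Tessera) > 31,000 (Sable) > 17,000 (Hale) > …
Meridian is highest; pays the second-highest bid, $58,000.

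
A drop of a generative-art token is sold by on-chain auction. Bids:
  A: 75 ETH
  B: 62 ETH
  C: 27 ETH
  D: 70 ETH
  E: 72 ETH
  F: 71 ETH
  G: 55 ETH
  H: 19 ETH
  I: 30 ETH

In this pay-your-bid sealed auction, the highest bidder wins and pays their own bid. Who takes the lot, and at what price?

A pays 75 ETH

Bids in order: 75 (A) > 72 (E) > 71 (F) > 70 (D) > 62 (B) > 55 (G) > …
First-price: A pays what they bid, 75 ETH.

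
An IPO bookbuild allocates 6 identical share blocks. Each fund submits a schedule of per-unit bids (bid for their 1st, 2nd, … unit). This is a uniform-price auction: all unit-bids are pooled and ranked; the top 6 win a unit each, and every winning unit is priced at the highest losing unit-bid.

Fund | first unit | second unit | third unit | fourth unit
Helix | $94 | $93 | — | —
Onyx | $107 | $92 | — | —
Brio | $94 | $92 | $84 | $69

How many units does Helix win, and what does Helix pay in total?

Pooled unit-bids ranked (top 6): 107 (Onyx-1), 94 (Helix-1), 94 (Brio-1), 93 (Helix-2), 92 (Onyx-2), 92 (Brio-2)
First bid not allocated: $84.
Helix wins 2 unit(s) at $84 each.

Helix: 2 units, pays $168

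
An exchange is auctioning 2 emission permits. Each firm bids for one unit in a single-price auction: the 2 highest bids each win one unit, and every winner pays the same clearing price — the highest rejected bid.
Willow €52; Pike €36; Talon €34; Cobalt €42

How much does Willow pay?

Willow pays €36

Bids ranked high→low: 52 (Willow), 42 (Cobalt), 36 (Pike), 34 (Talon)
The 2 highest are Willow, Cobalt.
First losing bid is Pike's €36, which sets the uniform price.
Willow wins → pays €36.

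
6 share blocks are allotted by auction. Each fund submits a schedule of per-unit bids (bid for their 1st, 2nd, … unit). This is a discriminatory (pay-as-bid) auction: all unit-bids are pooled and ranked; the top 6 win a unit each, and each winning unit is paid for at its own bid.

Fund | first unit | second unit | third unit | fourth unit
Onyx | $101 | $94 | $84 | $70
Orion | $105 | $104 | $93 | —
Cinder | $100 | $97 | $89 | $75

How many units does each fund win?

Cinder 2, Onyx 2, Orion 2

All unit-bids, highest first — top 6: 105 (Orion-1), 104 (Orion-2), 101 (Onyx-1), 100 (Cinder-1), 97 (Cinder-2), 94 (Onyx-2)
Next rejected bid: $93 (not a price — pay-as-bid).
Allocation: Cinder 2, Onyx 2, Orion 2.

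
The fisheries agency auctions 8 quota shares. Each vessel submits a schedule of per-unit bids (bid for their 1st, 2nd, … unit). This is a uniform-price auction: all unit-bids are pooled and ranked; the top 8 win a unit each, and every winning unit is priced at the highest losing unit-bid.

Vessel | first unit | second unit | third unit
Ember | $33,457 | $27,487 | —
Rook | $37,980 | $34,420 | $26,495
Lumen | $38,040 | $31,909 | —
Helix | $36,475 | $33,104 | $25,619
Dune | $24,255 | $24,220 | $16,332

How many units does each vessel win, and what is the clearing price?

All unit-bids, highest first — top 8: 38,040 (Lumen-1), 37,980 (Rook-1), 36,475 (Helix-1), 34,420 (Rook-2), 33,457 (Ember-1), 33,104 (Helix-2), 31,909 (Lumen-2), 27,487 (Ember-2)
Highest rejected unit-bid = $26,495.
Allocation: Ember 2, Helix 2, Lumen 2, Rook 2.

Ember 2, Helix 2, Lumen 2, Rook 2; clearing price $26,495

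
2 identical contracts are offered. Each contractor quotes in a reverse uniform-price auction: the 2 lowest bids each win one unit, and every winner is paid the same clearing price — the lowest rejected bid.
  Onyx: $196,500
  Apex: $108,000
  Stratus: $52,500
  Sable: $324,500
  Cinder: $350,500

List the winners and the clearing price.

Stratus, Apex; each is paid $196,500

Sorting: 52,500 (Stratus), 108,000 (Apex), 196,500 (Onyx), 324,500 (Sable), …
Lowest 2: Stratus, Apex.
Lowest unsuccessful bid: $196,500 → clearing price.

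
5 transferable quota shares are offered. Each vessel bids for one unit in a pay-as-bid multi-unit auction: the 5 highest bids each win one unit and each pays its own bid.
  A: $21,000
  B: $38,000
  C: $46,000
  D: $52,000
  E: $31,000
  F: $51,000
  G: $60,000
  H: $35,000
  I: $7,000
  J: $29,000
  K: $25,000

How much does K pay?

Sorting: 60,000 (G), 52,000 (D), 51,000 (F), 46,000 (C), 38,000 (B), 35,000 (H), 31,000 (E), …
The 5 highest are G, D, F, C, B.
K does not win → $0.

K pays $0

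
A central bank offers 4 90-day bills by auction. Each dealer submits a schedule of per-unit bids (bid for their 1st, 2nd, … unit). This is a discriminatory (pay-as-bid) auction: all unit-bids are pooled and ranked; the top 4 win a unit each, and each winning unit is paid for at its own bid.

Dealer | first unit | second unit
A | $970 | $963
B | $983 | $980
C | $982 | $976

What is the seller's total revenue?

Pooled unit-bids ranked (top 4): 983 (B-1), 982 (C-1), 980 (B-2), 976 (C-2)
Next rejected bid: $970 (not a price — pay-as-bid).
Each winning unit pays its own bid.
Revenue = 983 + 982 + 980 + 976 = $3,921.

Total revenue: $3,921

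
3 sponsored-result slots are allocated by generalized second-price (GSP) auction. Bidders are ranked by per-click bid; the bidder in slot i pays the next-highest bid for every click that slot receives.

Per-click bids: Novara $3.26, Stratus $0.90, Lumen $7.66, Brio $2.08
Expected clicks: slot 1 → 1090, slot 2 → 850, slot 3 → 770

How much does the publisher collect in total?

Total revenue: $6014.40

Ranked by bid: $7.66 (Lumen) > $3.26 (Novara) > $2.08 (Brio) > $0.90 (Stratus)
Slot 1: Lumen pays $3.26 × 1090 = $3553.40
Slot 2: Novara pays $2.08 × 850 = $1768.00
Slot 3: Brio pays $0.90 × 770 = $693.00
Total = $6014.40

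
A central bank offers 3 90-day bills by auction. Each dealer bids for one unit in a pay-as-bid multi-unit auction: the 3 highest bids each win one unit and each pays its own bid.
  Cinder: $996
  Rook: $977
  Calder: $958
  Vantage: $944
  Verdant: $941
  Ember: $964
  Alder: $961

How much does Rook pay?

Bids ranked high→low: 996 (Cinder), 977 (Rook), 964 (Ember), 961 (Alder), 958 (Calder), …
The 3 highest are Cinder, Rook, Ember.
Rook wins → own bid $977.

Rook pays $977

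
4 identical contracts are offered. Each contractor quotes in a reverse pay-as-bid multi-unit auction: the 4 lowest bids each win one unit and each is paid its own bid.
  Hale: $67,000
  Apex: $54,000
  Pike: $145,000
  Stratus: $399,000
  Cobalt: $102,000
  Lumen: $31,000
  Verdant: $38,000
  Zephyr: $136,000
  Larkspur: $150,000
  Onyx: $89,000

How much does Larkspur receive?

Larkspur is paid $0

Bids ranked low→high: 31,000 (Lumen), 38,000 (Verdant), 54,000 (Apex), 67,000 (Hale), 89,000 (Onyx), 102,000 (Cobalt), …
Lowest 4: Lumen, Verdant, Apex, Hale.
Larkspur does not win → $0.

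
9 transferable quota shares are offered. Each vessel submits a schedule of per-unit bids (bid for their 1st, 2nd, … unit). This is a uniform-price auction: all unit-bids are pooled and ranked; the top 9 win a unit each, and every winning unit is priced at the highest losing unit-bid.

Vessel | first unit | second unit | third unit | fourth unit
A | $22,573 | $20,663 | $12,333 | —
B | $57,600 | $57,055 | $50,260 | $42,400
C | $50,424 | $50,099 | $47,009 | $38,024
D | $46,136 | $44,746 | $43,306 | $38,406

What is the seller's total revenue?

Merging the schedules and taking the best 9: 57,600 (B-1), 57,055 (B-2), 50,424 (C-1), 50,260 (B-3), 50,099 (C-2), 47,009 (C-3), 46,136 (D-1), 44,746 (D-2), 43,306 (D-3)
First bid not allocated: $42,400.
Allocation: B 3, C 3, D 3. Every unit priced at $42,400.
Revenue = 9 × 42,400 = $381,600.

Total revenue: $381,600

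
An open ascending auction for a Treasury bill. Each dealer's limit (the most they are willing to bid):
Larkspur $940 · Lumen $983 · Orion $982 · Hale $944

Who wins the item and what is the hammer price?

Limits in order: 983 (Lumen) > 982 (Orion) > 944 (Hale) > 940 (Larkspur)
Bidding ends when Orion exits at $982; Lumen takes it.

Lumen wins at $982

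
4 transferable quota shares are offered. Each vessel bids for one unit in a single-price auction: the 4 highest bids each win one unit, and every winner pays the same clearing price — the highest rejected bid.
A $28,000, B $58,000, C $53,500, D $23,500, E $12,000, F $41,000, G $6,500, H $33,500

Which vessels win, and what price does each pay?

Ordering the bids: 58,000 (B), 53,500 (C), 41,000 (F), 33,500 (H), 28,000 (A), 23,500 (D), …
Top 4: B, C, F, H.
First losing bid is A's $28,000, which sets the uniform price.

B, C, F, H; each pays $28,000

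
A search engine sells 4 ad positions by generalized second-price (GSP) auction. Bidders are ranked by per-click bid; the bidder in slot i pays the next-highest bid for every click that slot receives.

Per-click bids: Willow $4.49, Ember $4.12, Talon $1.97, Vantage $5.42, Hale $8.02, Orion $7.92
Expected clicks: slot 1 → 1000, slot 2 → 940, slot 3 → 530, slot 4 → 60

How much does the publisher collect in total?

Ranked by bid: $8.02 (Hale) > $7.92 (Orion) > $5.42 (Vantage) > $4.49 (Willow) > $4.12 (Ember) > …
Slot 1: Hale pays $7.92 × 1000 = $7920.00
Slot 2: Orion pays $5.42 × 940 = $5094.80
Slot 3: Vantage pays $4.49 × 530 = $2379.70
Slot 4: Willow pays $4.12 × 60 = $247.20
Total = $15641.70

Total revenue: $15641.70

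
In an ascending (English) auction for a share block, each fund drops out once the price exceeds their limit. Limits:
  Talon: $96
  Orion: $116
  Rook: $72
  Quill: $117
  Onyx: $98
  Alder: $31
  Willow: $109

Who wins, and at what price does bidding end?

Quill wins at $116

Open ascending-bid auction: the price rises until one bidder remains; the winner pays the price at which the last rival dropped out.
Limits ranked: 117 (Quill) > 116 (Orion) > 109 (Willow) > 98 (Onyx) > 96 (Talon) > 72 (Rook) > …
Once the price passes $116, only Quill is left; the hammer falls at Orion's limit of $116.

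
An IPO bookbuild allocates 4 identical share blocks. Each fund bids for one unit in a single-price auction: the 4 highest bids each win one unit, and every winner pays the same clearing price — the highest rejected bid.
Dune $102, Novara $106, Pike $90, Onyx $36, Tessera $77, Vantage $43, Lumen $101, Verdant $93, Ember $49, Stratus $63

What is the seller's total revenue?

Total revenue: $360

Bids ranked high→low: 106 (Novara), 102 (Dune), 101 (Lumen), 93 (Verdant), 90 (Pike), 77 (Tessera), …
Winners (4 units): Novara, Dune, Lumen, Verdant.
First losing bid is Pike's $90, which sets the uniform price.
Total revenue = 4 × $90 = $360.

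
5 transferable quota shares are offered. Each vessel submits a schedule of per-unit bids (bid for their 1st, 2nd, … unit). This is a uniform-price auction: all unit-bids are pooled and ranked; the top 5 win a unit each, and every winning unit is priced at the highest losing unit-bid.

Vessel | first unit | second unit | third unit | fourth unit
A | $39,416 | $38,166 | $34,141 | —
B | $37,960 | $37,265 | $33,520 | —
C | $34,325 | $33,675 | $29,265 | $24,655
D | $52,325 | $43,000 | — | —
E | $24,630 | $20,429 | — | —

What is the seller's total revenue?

Merging the schedules and taking the best 5: 52,325 (D-1), 43,000 (D-2), 39,416 (A-1), 38,166 (A-2), 37,960 (B-1)
The (k+1)-th unit-bid is $37,265.
Allocation: A 2, B 1, D 2. Every unit priced at $37,265.
Revenue = 5 × 37,265 = $186,325.

Total revenue: $186,325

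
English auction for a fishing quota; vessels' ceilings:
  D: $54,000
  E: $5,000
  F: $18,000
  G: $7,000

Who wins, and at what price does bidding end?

D wins at $18,000

Rule: the price rises until one bidder remains; the winner pays the price at which the last rival dropped out.
Limits ranked: 54,000 (D) > 18,000 (F) > 7,000 (G) > 5,000 (E)
F is the last rival to drop out, at $18,000; D remains and wins at that price.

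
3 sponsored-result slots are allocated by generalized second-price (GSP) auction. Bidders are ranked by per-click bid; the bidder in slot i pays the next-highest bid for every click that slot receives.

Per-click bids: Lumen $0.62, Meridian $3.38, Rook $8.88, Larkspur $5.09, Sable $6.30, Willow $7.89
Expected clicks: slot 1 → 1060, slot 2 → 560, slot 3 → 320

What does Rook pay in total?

Ranked by bid: $8.88 (Rook) > $7.89 (Willow) > $6.30 (Sable) > $5.09 (Larkspur) > …
Rook holds slot 1 → pays next bid $7.89 × 1060 clicks = $8363.40.

Rook pays $8363.40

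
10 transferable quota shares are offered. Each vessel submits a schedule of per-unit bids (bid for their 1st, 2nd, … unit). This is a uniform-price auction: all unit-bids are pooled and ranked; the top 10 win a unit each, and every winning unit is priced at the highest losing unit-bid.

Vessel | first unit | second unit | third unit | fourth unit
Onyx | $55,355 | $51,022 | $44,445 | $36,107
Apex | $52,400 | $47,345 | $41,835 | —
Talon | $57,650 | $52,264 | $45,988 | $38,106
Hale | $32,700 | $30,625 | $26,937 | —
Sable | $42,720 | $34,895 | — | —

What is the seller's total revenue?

Merging the schedules and taking the best 10: 57,650 (Talon-1), 55,355 (Onyx-1), 52,400 (Apex-1), 52,264 (Talon-2), 51,022 (Onyx-2), 47,345 (Apex-2), 45,988 (Talon-3), 44,445 (Onyx-3), 42,720 (Sable-1), 41,835 (Apex-3)
Highest rejected unit-bid = $38,106.
Allocation: Apex 3, Onyx 3, Sable 1, Talon 3. Every unit priced at $38,106.
Revenue = 10 × 38,106 = $381,060.

Total revenue: $381,060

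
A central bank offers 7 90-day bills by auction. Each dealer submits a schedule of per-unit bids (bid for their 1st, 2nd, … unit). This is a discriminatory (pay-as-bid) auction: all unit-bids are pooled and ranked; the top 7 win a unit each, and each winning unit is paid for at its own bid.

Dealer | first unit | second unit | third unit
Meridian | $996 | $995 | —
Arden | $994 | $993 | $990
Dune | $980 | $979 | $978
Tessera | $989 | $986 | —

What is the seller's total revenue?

Total revenue: $6,943

Pooled unit-bids ranked (top 7): 996 (Meridian-1), 995 (Meridian-2), 994 (Arden-1), 993 (Arden-2), 990 (Arden-3), 989 (Tessera-1), 986 (Tessera-2)
Next rejected bid: $980 (not a price — pay-as-bid).
Each winning unit pays its own bid.
Revenue = 996 + 995 + 994 + 993 + 990 + 989 + 986 = $6,943.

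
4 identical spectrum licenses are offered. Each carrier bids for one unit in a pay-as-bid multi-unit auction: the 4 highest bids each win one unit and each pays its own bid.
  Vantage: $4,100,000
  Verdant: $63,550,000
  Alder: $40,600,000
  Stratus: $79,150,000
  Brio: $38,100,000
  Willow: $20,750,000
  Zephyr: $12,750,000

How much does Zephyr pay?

Zephyr pays $0

Ordering the bids: 79,150,000 (Stratus), 63,550,000 (Verdant), 40,600,000 (Alder), 38,100,000 (Brio), 20,750,000 (Willow), 12,750,000 (Zephyr), …
The 4 highest are Stratus, Verdant, Alder, Brio.
Zephyr does not win → $0.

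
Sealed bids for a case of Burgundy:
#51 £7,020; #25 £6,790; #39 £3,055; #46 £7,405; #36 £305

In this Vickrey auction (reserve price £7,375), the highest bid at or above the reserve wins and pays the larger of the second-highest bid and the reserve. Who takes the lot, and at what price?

Vickrey auction (reserve price £7,375): the highest bid at or above the reserve wins and pays the larger of the second-highest bid and the reserve.
Bids in order: 7,405 (#46) > 7,020 (#51) > 6,790 (#25) > 3,055 (#39) > 305 (#36)
Highest eligible bid: #46 at £7,405.
Second-highest bid £7,020 is below the reserve £7,375, so the reserve binds → payment £7,375.

#46 pays £7,375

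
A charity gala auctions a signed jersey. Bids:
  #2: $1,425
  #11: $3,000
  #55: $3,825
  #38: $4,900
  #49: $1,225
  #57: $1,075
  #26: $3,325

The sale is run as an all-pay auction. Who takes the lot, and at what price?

#38 pays $4,900

All-pay auction: the highest bidder wins the item, but every bidder pays their own bid.
Sorting bids: 4,900 (#38) > 3,825 (#55) > 3,325 (#26) > 3,000 (#11) > 1,425 (#2) > 1,225 (#49) > …
#38 wins with the top bid; all bids are sunk regardless.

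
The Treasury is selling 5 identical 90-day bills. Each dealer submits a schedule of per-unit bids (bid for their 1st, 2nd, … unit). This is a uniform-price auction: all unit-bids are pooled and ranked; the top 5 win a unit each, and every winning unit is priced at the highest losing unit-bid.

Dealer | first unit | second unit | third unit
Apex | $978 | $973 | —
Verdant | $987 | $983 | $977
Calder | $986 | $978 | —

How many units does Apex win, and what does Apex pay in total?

Pooled unit-bids ranked (top 5): 987 (Verdant-1), 986 (Calder-1), 983 (Verdant-2), 978 (Apex-1), 978 (Calder-2)
The (k+1)-th unit-bid is $977.
Apex wins 1 unit(s) at $977 each.

Apex: 1 unit, pays $977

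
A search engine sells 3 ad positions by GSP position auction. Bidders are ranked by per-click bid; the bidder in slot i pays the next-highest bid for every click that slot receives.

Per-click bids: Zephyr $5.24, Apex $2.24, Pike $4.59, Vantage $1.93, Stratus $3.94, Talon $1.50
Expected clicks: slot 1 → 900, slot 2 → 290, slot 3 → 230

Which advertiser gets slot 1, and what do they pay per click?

Sorting advertisers: $5.24 (Zephyr) > $4.59 (Pike) > $3.94 (Stratus) > $2.24 (Apex) > …
Slot 1 goes to the first-ranked bidder, Zephyr, who pays the next bid down: $4.59/click.

Zephyr; $4.59 per click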